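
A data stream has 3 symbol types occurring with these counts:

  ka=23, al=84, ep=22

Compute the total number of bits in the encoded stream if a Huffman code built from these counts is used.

Merge the two smallest weights repeatedly:
combine ep(22), ka(23) → 45
combine 45, al(84) → 129
The encoded length is the sum of every internal node's weight: 45 + 129 = 174 bits.

174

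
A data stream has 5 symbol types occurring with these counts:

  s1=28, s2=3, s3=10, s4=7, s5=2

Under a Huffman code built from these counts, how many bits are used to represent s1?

1

Huffman merges, smallest pair first:
combine s5(2), s2(3) → 5
combine 5, s4(7) → 12
combine s3(10), 12 → 22
combine 22, s1(28) → 50
s1 is a child of the root — depth 1, so its codeword is a single bit.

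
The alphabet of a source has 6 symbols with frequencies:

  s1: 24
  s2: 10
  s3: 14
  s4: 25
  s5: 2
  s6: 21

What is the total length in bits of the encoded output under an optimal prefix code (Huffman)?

Greedily combine the two least-frequent nodes:
combine s5(2), s2(10) → 12
combine 12, s3(14) → 26
combine s6(21), s1(24) → 45
combine s4(25), 26 → 51
combine 45, 51 → 96
Total encoded bits = sum of merged weights = 12 + 26 + 45 + 51 + 96 = 230.

230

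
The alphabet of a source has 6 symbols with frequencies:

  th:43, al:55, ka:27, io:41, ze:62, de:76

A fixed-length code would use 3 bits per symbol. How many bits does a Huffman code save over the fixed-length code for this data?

Fixed-length: 3 bits × 304 symbols = 912 bits.
Huffman merges:
combine ka(27), io(41) → 68
combine th(43), al(55) → 98
combine ze(62), 68 → 130
combine de(76), 98 → 174
combine 130, 174 → 304
Huffman total = 68 + 98 + 130 + 174 + 304 = 774 bits.
Saving = 912 − 774 = 138 bits.

138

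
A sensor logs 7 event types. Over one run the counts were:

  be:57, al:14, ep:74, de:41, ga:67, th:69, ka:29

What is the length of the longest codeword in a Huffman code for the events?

4

Merge the two lowest-weight nodes at each step:
combine al(14), ka(29) → 43
combine de(41), 43 → 84
combine be(57), ga(67) → 124
combine th(69), ep(74) → 143
combine 84, 124 → 208
combine 143, 208 → 351
Maximum depth reached is 4.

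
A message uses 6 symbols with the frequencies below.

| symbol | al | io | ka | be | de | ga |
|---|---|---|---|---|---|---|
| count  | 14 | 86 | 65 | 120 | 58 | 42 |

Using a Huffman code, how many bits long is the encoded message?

Build the Huffman tree bottom-up:
al(14) + ga(42) → 56
56 + de(58) → 114
ka(65) + io(86) → 151
114 + be(120) → 234
151 + 234 → 385
Each symbol's bit-cost is frequency × depth; summing gives 940 bits (equivalently 56 + 114 + 151 + 234 + 385).

940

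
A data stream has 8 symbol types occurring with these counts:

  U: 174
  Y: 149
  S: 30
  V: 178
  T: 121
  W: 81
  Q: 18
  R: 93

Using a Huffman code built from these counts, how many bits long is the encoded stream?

Build the Huffman tree bottom-up:
combine Q(18), S(30) → 48
combine 48, W(81) → 129
combine R(93), T(121) → 214
combine 129, Y(149) → 278
combine U(174), V(178) → 352
combine 214, 278 → 492
combine 352, 492 → 844
Total encoded bits = sum of merged weights = 48 + 129 + 214 + 278 + 352 + 492 + 844 = 2357.

2357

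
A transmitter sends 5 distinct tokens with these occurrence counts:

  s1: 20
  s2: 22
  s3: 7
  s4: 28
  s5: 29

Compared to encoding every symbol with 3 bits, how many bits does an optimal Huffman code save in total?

Fixed-length: 3 bits × 106 symbols = 318 bits.
Huffman merges:
combine s3(7), s1(20) → 27
combine s2(22), 27 → 49
combine s4(28), s5(29) → 57
combine 49, 57 → 106
Huffman total = 27 + 49 + 57 + 106 = 239 bits.
Saving = 318 − 239 = 79 bits.

79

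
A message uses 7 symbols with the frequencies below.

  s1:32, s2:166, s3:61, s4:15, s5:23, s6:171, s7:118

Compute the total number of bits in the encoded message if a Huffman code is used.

Build the Huffman tree bottom-up:
s4(15) + s5(23) → 38
s1(32) + 38 → 70
s3(61) + 70 → 131
s7(118) + 131 → 249
s2(166) + s6(171) → 337
249 + 337 → 586
The encoded length is the sum of every internal node's weight: 38 + 70 + 131 + 249 + 337 + 586 = 1411 bits.

1411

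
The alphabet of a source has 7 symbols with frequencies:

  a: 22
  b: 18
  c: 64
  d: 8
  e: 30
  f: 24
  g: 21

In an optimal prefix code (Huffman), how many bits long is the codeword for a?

Build the tree from the bottom:
combine d(8), b(18) → 26
combine g(21), a(22) → 43
combine f(24), 26 → 50
combine e(30), 43 → 73
combine 50, c(64) → 114
combine 73, 114 → 187
a sits 3 levels below the root, so its codeword is 3 bits.

3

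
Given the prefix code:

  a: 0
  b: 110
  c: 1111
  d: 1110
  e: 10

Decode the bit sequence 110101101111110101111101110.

bebcbeced

Read left to right; each codeword is recognised as soon as it completes (prefix code):
  110→b | 10→e | 110→b | 1111→c | 110→b | 10→e | 1111→c | 10→e | 1110→d
Decoded message: bebcbeced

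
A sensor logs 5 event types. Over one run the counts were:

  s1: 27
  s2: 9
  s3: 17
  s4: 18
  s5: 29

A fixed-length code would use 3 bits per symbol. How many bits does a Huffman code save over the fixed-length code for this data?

74

Fixed-length: 3 bits × 100 symbols = 300 bits.
Huffman merges:
s2(9) + s3(17) → 26
s4(18) + 26 → 44
s1(27) + s5(29) → 56
44 + 56 → 100
Huffman total = 26 + 44 + 56 + 100 = 226 bits.
Saving = 300 − 226 = 74 bits.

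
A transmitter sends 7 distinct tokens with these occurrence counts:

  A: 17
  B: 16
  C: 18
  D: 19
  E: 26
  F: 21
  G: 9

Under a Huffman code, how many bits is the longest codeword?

3

Merge the two lowest-weight nodes at each step:
G(9) + B(16) → 25
A(17) + C(18) → 35
D(19) + F(21) → 40
25 + E(26) → 51
35 + 40 → 75
51 + 75 → 126
The first pair merged (G, B) ends up deepest, at depth 3.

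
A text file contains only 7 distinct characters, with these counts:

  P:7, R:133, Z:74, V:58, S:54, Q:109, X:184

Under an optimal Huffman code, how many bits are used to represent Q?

Repeatedly merge the two smallest:
merge P(7) and S(54): 61
merge V(58) and 61: 119
merge Z(74) and Q(109): 183
merge 119 and R(133): 252
merge 183 and X(184): 367
merge 252 and 367: 619
Q's leaf is at depth 3, giving a 3-bit codeword.

3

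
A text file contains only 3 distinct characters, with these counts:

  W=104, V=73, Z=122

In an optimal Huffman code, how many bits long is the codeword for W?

Huffman merges, smallest pair first:
combine V(73), W(104) → 177
combine Z(122), 177 → 299
The subtree containing W is merged 2 times, so code length = 2.

2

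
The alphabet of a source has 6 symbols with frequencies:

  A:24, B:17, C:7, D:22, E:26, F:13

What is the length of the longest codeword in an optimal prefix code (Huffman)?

4

Merge the two lowest-weight nodes at each step:
merge C(7) and F(13): 20
merge B(17) and 20: 37
merge D(22) and A(24): 46
merge E(26) and 37: 63
merge 46 and 63: 109
Maximum depth reached is 4.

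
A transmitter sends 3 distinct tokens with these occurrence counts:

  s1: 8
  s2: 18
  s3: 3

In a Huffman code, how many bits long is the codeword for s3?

Build the tree from the bottom:
merge s3(3) and s1(8): 11
merge 11 and s2(18): 29
The subtree containing s3 is merged 2 times, so code length = 2.

2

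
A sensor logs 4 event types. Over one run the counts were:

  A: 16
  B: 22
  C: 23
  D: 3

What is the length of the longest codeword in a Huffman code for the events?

Merge the two lowest-weight nodes at each step:
combine D(3), A(16) → 19
combine 19, B(22) → 41
combine C(23), 41 → 64
The rarest symbols sit at the bottom; the longest codeword is 3 bits.

3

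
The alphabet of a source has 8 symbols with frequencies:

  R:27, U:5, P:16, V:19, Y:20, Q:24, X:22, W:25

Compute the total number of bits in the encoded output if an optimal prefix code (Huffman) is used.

Build the Huffman tree bottom-up:
merge U(5) and P(16): 21
merge V(19) and Y(20): 39
merge 21 and X(22): 43
merge Q(24) and W(25): 49
merge R(27) and 39: 66
merge 43 and 49: 92
merge 66 and 92: 158
The encoded length is the sum of every internal node's weight: 21 + 39 + 43 + 49 + 66 + 92 + 158 = 468 bits.

468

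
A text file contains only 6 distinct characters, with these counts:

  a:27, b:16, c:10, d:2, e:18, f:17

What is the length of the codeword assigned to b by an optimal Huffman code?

3

Repeatedly merge the two smallest:
d(2) + c(10) → 12
12 + b(16) → 28
f(17) + e(18) → 35
a(27) + 28 → 55
35 + 55 → 90
The subtree containing b is merged 3 times, so code length = 3.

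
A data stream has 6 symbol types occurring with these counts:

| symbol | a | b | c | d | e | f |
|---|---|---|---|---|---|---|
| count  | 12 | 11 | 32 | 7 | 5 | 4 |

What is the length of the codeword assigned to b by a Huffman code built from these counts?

Huffman merges, smallest pair first:
f(4) + e(5) → 9
d(7) + 9 → 16
b(11) + a(12) → 23
16 + 23 → 39
c(32) + 39 → 71
The subtree containing b is merged 3 times, so code length = 3.

3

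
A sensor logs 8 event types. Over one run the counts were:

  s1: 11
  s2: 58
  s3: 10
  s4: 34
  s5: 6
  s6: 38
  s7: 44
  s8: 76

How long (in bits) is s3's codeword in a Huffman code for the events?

Build the tree from the bottom:
combine s5(6), s3(10) → 16
combine s1(11), 16 → 27
combine 27, s4(34) → 61
combine s6(38), s7(44) → 82
combine s2(58), 61 → 119
combine s8(76), 82 → 158
combine 119, 158 → 277
s3 sits 5 levels below the root, so its codeword is 5 bits.

5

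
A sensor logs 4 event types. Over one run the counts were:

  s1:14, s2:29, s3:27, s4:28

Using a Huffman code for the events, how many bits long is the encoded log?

Build the Huffman tree bottom-up:
s1(14) + s3(27) → 41
s4(28) + s2(29) → 57
41 + 57 → 98
Total encoded bits = sum of merged weights = 41 + 57 + 98 = 196.

196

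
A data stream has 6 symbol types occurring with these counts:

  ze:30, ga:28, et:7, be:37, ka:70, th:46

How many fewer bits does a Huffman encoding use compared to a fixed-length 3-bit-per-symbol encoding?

Fixed-length: 3 bits × 218 symbols = 654 bits.
Huffman merges:
combine et(7), ga(28) → 35
combine ze(30), 35 → 65
combine be(37), th(46) → 83
combine 65, ka(70) → 135
combine 83, 135 → 218
Huffman total = 35 + 65 + 83 + 135 + 218 = 536 bits.
Saving = 654 − 536 = 118 bits.

118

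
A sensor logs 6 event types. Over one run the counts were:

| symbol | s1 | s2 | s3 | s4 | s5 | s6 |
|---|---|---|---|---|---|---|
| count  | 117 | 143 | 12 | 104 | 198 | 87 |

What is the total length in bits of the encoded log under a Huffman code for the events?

Build the Huffman tree bottom-up:
merge s3(12) and s6(87): 99
merge 99 and s4(104): 203
merge s1(117) and s2(143): 260
merge s5(198) and 203: 401
merge 260 and 401: 661
The encoded length is the sum of every internal node's weight: 99 + 203 + 260 + 401 + 661 = 1624 bits.

1624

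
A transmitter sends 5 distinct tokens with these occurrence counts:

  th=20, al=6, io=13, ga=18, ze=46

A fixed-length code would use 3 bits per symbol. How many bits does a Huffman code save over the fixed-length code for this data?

93

Fixed-length: 3 bits × 103 symbols = 309 bits.
Huffman merges:
merge al(6) and io(13): 19
merge ga(18) and 19: 37
merge th(20) and 37: 57
merge ze(46) and 57: 103
Huffman total = 19 + 37 + 57 + 103 = 216 bits.
Saving = 309 − 216 = 93 bits.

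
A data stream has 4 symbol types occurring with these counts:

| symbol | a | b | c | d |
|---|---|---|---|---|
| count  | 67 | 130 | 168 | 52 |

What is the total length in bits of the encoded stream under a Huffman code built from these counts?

Build the Huffman tree bottom-up:
merge d(52) and a(67): 119
merge 119 and b(130): 249
merge c(168) and 249: 417
The encoded length is the sum of every internal node's weight: 119 + 249 + 417 = 785 bits.

785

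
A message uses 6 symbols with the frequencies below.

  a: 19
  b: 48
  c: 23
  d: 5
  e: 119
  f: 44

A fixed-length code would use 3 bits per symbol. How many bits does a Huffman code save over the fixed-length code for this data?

Fixed-length: 3 bits × 258 symbols = 774 bits.
Huffman merges:
combine d(5), a(19) → 24
combine c(23), 24 → 47
combine f(44), 47 → 91
combine b(48), 91 → 139
combine e(119), 139 → 258
Huffman total = 24 + 47 + 91 + 139 + 258 = 559 bits.
Saving = 774 − 559 = 215 bits.

215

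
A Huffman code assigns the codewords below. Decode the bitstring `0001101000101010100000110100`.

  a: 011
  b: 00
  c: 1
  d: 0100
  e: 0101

badeebbad

Read left to right; each codeword is recognised as soon as it completes (prefix code):
  00→b | 011→a | 0100→d | 0101→e | 0101→e | 00→b | 00→b | 011→a | 0100→d
Decoded message: badeebbad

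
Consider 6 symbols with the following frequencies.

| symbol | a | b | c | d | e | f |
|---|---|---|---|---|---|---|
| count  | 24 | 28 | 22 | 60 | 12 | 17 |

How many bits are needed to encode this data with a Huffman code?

Build the Huffman tree bottom-up:
e(12) + f(17) → 29
c(22) + a(24) → 46
b(28) + 29 → 57
46 + 57 → 103
d(60) + 103 → 163
The encoded length is the sum of every internal node's weight: 29 + 46 + 57 + 103 + 163 = 398 bits.

398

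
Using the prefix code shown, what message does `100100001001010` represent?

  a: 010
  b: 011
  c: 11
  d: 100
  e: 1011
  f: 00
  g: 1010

ddfdg

Read left to right; each codeword is recognised as soon as it completes (prefix code):
  100→d | 100→d | 00→f | 100→d | 1010→g
Decoded message: ddfdg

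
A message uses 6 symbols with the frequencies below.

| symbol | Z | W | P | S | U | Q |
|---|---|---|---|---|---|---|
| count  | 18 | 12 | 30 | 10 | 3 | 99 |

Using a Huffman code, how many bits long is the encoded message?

326

Merge the two smallest weights repeatedly:
combine U(3), S(10) → 13
combine W(12), 13 → 25
combine Z(18), 25 → 43
combine P(30), 43 → 73
combine 73, Q(99) → 172
The encoded length is the sum of every internal node's weight: 13 + 25 + 43 + 73 + 172 = 326 bits.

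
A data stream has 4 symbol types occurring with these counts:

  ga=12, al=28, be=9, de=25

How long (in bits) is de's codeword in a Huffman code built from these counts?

2

Huffman merges, smallest pair first:
be(9) + ga(12) → 21
21 + de(25) → 46
al(28) + 46 → 74
The subtree containing de is merged 2 times, so code length = 2.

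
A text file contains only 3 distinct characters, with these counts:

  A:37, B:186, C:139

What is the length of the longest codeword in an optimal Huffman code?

2

Merge the two lowest-weight nodes at each step:
A(37) + C(139) → 176
176 + B(186) → 362
The first pair merged (A, C) ends up deepest, at depth 2.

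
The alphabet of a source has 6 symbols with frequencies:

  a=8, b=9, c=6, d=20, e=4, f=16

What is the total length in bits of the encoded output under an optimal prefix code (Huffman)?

Merge the two smallest weights repeatedly:
combine e(4), c(6) → 10
combine a(8), b(9) → 17
combine 10, f(16) → 26
combine 17, d(20) → 37
combine 26, 37 → 63
The encoded length is the sum of every internal node's weight: 10 + 17 + 26 + 37 + 63 = 153 bits.

153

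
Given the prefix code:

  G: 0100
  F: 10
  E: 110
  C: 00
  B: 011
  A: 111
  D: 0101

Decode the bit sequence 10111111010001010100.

Read left to right; each codeword is recognised as soon as it completes (prefix code):
  10→F | 111→A | 111→A | 0100→G | 0101→D | 0100→G
Decoded message: FAAGDG

FAAGDG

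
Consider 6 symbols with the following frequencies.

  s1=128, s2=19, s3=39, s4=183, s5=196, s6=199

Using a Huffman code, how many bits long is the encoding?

Greedily combine the two least-frequent nodes:
merge s2(19) and s3(39): 58
merge 58 and s1(128): 186
merge s4(183) and 186: 369
merge s5(196) and s6(199): 395
merge 369 and 395: 764
Each symbol's bit-cost is frequency × depth; summing gives 1772 bits (equivalently 58 + 186 + 369 + 395 + 764).

1772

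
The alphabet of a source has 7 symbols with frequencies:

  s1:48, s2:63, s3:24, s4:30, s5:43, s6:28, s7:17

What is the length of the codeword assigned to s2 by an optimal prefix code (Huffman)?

Huffman merges, smallest pair first:
merge s7(17) and s3(24): 41
merge s6(28) and s4(30): 58
merge 41 and s5(43): 84
merge s1(48) and 58: 106
merge s2(63) and 84: 147
merge 106 and 147: 253
s2 sits 2 levels below the root, so its codeword is 2 bits.

2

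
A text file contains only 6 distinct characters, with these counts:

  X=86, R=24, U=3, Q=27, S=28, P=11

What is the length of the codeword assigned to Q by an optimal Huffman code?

Repeatedly merge the two smallest:
U(3) + P(11) → 14
14 + R(24) → 38
Q(27) + S(28) → 55
38 + 55 → 93
X(86) + 93 → 179
The subtree containing Q is merged 3 times, so code length = 3.

3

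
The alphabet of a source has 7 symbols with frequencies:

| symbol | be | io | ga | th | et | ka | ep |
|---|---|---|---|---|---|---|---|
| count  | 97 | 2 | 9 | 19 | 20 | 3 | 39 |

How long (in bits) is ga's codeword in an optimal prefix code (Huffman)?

5

Huffman merges, smallest pair first:
combine io(2), ka(3) → 5
combine 5, ga(9) → 14
combine 14, th(19) → 33
combine et(20), 33 → 53
combine ep(39), 53 → 92
combine 92, be(97) → 189
ga sits 5 levels below the root, so its codeword is 5 bits.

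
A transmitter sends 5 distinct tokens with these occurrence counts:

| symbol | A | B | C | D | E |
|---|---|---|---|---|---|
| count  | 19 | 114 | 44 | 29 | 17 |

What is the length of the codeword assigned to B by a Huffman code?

1

Build the tree from the bottom:
E(17) + A(19) → 36
D(29) + 36 → 65
C(44) + 65 → 109
109 + B(114) → 223
B is merged only at the final step, so code length = 1.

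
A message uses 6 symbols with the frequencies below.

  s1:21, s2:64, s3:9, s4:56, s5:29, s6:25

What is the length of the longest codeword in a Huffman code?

3

Merge the two lowest-weight nodes at each step:
s3(9) + s1(21) → 30
s6(25) + s5(29) → 54
30 + 54 → 84
s4(56) + s2(64) → 120
84 + 120 → 204
The first pair merged (s3, s1) ends up deepest, at depth 3.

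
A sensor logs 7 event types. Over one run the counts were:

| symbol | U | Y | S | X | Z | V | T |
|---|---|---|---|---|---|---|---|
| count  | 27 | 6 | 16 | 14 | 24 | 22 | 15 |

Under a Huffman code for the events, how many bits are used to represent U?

Build the tree from the bottom:
Y(6) + X(14) → 20
T(15) + S(16) → 31
20 + V(22) → 42
Z(24) + U(27) → 51
31 + 42 → 73
51 + 73 → 124
U sits 2 levels below the root, so its codeword is 2 bits.

2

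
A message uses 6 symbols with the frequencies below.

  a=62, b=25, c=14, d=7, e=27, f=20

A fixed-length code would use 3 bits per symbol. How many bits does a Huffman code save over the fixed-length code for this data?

103

Fixed-length: 3 bits × 155 symbols = 465 bits.
Huffman merges:
merge d(7) and c(14): 21
merge f(20) and 21: 41
merge b(25) and e(27): 52
merge 41 and 52: 93
merge a(62) and 93: 155
Huffman total = 21 + 41 + 52 + 93 + 155 = 362 bits.
Saving = 465 − 362 = 103 bits.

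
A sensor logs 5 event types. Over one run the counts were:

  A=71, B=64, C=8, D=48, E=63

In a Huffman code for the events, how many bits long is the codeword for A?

2

Huffman merges, smallest pair first:
combine C(8), D(48) → 56
combine 56, E(63) → 119
combine B(64), A(71) → 135
combine 119, 135 → 254
A's leaf is at depth 2, giving a 2-bit codeword.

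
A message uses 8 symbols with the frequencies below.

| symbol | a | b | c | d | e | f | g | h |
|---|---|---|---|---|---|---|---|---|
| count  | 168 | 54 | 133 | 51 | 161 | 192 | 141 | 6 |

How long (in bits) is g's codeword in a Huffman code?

Repeatedly merge the two smallest:
h(6) + d(51) → 57
b(54) + 57 → 111
111 + c(133) → 244
g(141) + e(161) → 302
a(168) + f(192) → 360
244 + 302 → 546
360 + 546 → 906
g sits 3 levels below the root, so its codeword is 3 bits.

3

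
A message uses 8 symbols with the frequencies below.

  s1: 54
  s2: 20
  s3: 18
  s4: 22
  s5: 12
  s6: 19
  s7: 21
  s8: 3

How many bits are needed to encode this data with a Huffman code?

Merge the two smallest weights repeatedly:
s8(3) + s5(12) → 15
15 + s3(18) → 33
s6(19) + s2(20) → 39
s7(21) + s4(22) → 43
33 + 39 → 72
43 + s1(54) → 97
72 + 97 → 169
The encoded length is the sum of every internal node's weight: 15 + 33 + 39 + 43 + 72 + 97 + 169 = 468 bits.

468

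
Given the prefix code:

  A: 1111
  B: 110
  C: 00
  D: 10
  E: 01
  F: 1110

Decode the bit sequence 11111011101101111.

ADFBA

Read left to right; each codeword is recognised as soon as it completes (prefix code):
  1111→A | 10→D | 1110→F | 110→B | 1111→A
Decoded message: ADFBA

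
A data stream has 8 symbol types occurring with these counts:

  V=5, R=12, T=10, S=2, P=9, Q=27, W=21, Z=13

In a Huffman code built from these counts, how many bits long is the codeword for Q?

2

Huffman merges, smallest pair first:
merge S(2) and V(5): 7
merge 7 and P(9): 16
merge T(10) and R(12): 22
merge Z(13) and 16: 29
merge W(21) and 22: 43
merge Q(27) and 29: 56
merge 43 and 56: 99
The subtree containing Q is merged 2 times, so code length = 2.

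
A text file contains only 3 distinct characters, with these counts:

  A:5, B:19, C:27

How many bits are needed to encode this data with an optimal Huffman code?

Build the Huffman tree bottom-up:
merge A(5) and B(19): 24
merge 24 and C(27): 51
The encoded length is the sum of every internal node's weight: 24 + 51 = 75 bits.

75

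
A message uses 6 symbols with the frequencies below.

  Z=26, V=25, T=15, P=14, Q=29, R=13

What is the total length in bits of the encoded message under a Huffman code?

Greedily combine the two least-frequent nodes:
R(13) + P(14) → 27
T(15) + V(25) → 40
Z(26) + 27 → 53
Q(29) + 40 → 69
53 + 69 → 122
Total encoded bits = sum of merged weights = 27 + 40 + 53 + 69 + 122 = 311.

311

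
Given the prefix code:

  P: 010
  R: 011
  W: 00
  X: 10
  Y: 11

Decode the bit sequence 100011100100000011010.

Read left to right; each codeword is recognised as soon as it completes (prefix code):
  10→X | 00→W | 11→Y | 10→X | 010→P | 00→W | 00→W | 011→R | 010→P
Decoded message: XWYXPWWRP

XWYXPWWRP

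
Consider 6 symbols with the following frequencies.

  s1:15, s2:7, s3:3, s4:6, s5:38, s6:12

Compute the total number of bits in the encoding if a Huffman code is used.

Greedily combine the two least-frequent nodes:
merge s3(3) and s4(6): 9
merge s2(7) and 9: 16
merge s6(12) and s1(15): 27
merge 16 and 27: 43
merge s5(38) and 43: 81
Total encoded bits = sum of merged weights = 9 + 16 + 27 + 43 + 81 = 176.

176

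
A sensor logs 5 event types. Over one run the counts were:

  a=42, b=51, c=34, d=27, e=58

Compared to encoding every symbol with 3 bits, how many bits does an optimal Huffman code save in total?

Fixed-length: 3 bits × 212 symbols = 636 bits.
Huffman merges:
d(27) + c(34) → 61
a(42) + b(51) → 93
e(58) + 61 → 119
93 + 119 → 212
Huffman total = 61 + 93 + 119 + 212 = 485 bits.
Saving = 636 − 485 = 151 bits.

151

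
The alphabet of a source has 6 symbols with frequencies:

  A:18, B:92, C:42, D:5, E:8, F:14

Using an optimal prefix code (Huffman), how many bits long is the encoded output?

351

Merge the two smallest weights repeatedly:
combine D(5), E(8) → 13
combine 13, F(14) → 27
combine A(18), 27 → 45
combine C(42), 45 → 87
combine 87, B(92) → 179
Total encoded bits = sum of merged weights = 13 + 27 + 45 + 87 + 179 = 351.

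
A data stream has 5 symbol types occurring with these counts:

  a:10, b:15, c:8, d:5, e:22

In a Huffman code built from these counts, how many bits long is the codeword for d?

Repeatedly merge the two smallest:
d(5) + c(8) → 13
a(10) + 13 → 23
b(15) + e(22) → 37
23 + 37 → 60
The subtree containing d is merged 3 times, so code length = 3.

3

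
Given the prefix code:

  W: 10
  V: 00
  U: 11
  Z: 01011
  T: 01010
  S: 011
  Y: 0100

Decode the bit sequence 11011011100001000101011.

Read left to right; each codeword is recognised as soon as it completes (prefix code):
  11→U | 011→S | 011→S | 10→W | 00→V | 0100→Y | 01010→T | 11→U
Decoded message: USSWVYTU

USSWVYTU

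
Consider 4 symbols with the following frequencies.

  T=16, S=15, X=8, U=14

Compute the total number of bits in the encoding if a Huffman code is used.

106

Build the Huffman tree bottom-up:
X(8) + U(14) → 22
S(15) + T(16) → 31
22 + 31 → 53
Total encoded bits = sum of merged weights = 22 + 31 + 53 = 106.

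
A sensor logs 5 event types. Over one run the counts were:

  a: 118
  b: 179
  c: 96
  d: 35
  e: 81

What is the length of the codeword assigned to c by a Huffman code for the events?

2

Huffman merges, smallest pair first:
combine d(35), e(81) → 116
combine c(96), 116 → 212
combine a(118), b(179) → 297
combine 212, 297 → 509
c sits 2 levels below the root, so its codeword is 2 bits.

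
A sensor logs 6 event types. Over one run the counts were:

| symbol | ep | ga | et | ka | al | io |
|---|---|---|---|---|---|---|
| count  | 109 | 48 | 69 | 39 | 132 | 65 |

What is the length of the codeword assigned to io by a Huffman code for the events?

3

Build the tree from the bottom:
combine ka(39), ga(48) → 87
combine io(65), et(69) → 134
combine 87, ep(109) → 196
combine al(132), 134 → 266
combine 196, 266 → 462
io's leaf is at depth 3, giving a 3-bit codeword.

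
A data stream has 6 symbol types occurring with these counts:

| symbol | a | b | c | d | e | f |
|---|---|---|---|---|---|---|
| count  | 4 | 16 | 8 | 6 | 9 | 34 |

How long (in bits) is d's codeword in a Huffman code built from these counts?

Build the tree from the bottom:
merge a(4) and d(6): 10
merge c(8) and e(9): 17
merge 10 and b(16): 26
merge 17 and 26: 43
merge f(34) and 43: 77
The subtree containing d is merged 4 times, so code length = 4.

4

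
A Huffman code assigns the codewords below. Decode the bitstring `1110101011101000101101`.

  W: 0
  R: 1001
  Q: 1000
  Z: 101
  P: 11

Read left to right; each codeword is recognised as soon as it completes (prefix code):
  11→P | 101→Z | 0→W | 101→Z | 11→P | 0→W | 1000→Q | 101→Z | 101→Z
Decoded message: PZWZPWQZZ

PZWZPWQZZ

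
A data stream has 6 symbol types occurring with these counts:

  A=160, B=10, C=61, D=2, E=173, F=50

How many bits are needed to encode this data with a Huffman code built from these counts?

Build the Huffman tree bottom-up:
combine D(2), B(10) → 12
combine 12, F(50) → 62
combine C(61), 62 → 123
combine 123, A(160) → 283
combine E(173), 283 → 456
Each symbol's bit-cost is frequency × depth; summing gives 936 bits (equivalently 12 + 62 + 123 + 283 + 456).

936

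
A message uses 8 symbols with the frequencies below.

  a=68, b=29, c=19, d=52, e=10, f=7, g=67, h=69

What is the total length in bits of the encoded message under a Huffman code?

877

Build the Huffman tree bottom-up:
combine f(7), e(10) → 17
combine 17, c(19) → 36
combine b(29), 36 → 65
combine d(52), 65 → 117
combine g(67), a(68) → 135
combine h(69), 117 → 186
combine 135, 186 → 321
Each symbol's bit-cost is frequency × depth; summing gives 877 bits (equivalently 17 + 36 + 65 + 117 + 135 + 186 + 321).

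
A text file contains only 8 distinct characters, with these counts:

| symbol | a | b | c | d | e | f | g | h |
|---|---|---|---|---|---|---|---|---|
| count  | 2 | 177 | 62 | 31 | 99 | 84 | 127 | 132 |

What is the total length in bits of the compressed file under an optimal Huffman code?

Merge the two smallest weights repeatedly:
combine a(2), d(31) → 33
combine 33, c(62) → 95
combine f(84), 95 → 179
combine e(99), g(127) → 226
combine h(132), b(177) → 309
combine 179, 226 → 405
combine 309, 405 → 714
Each symbol's bit-cost is frequency × depth; summing gives 1961 bits (equivalently 33 + 95 + 179 + 226 + 309 + 405 + 714).

1961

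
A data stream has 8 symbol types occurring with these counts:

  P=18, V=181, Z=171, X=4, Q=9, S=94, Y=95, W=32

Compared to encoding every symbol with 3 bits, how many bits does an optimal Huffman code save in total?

340

Fixed-length: 3 bits × 604 symbols = 1812 bits.
Huffman merges:
merge X(4) and Q(9): 13
merge 13 and P(18): 31
merge 31 and W(32): 63
merge 63 and S(94): 157
merge Y(95) and 157: 252
merge Z(171) and V(181): 352
merge 252 and 352: 604
Huffman total = 13 + 31 + 63 + 157 + 252 + 352 + 604 = 1472 bits.
Saving = 1812 − 1472 = 340 bits.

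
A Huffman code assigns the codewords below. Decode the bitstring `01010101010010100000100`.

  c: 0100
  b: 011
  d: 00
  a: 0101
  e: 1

aacecdc

Read left to right; each codeword is recognised as soon as it completes (prefix code):
  0101→a | 0101→a | 0100→c | 1→e | 0100→c | 00→d | 0100→c
Decoded message: aacecdc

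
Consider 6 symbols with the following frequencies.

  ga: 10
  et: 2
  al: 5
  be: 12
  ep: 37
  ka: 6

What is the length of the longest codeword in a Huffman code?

Merge the two lowest-weight nodes at each step:
et(2) + al(5) → 7
ka(6) + 7 → 13
ga(10) + be(12) → 22
13 + 22 → 35
35 + ep(37) → 72
The rarest symbols sit at the bottom; the longest codeword is 4 bits.

4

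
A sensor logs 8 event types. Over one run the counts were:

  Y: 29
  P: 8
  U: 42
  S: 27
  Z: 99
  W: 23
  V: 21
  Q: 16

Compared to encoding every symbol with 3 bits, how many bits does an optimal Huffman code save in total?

Fixed-length: 3 bits × 265 symbols = 795 bits.
Huffman merges:
P(8) + Q(16) → 24
V(21) + W(23) → 44
24 + S(27) → 51
Y(29) + U(42) → 71
44 + 51 → 95
71 + 95 → 166
Z(99) + 166 → 265
Huffman total = 24 + 44 + 51 + 71 + 95 + 166 + 265 = 716 bits.
Saving = 795 − 716 = 79 bits.

79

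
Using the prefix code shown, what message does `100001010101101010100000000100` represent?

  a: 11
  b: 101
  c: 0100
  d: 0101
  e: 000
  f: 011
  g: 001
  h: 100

Read left to right; each codeword is recognised as soon as it completes (prefix code):
  100→h | 001→g | 0101→d | 011→f | 0101→d | 0100→c | 000→e | 000→e | 100→h
Decoded message: hgdfdceeh

hgdfdceeh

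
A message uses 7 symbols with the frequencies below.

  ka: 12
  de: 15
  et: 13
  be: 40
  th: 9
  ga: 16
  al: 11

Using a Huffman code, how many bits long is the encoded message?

308

Build the Huffman tree bottom-up:
th(9) + al(11) → 20
ka(12) + et(13) → 25
de(15) + ga(16) → 31
20 + 25 → 45
31 + be(40) → 71
45 + 71 → 116
Total encoded bits = sum of merged weights = 20 + 25 + 31 + 45 + 71 + 116 = 308.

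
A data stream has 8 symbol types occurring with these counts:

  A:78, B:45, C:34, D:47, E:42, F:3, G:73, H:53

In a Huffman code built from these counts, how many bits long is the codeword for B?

3

Repeatedly merge the two smallest:
combine F(3), C(34) → 37
combine 37, E(42) → 79
combine B(45), D(47) → 92
combine H(53), G(73) → 126
combine A(78), 79 → 157
combine 92, 126 → 218
combine 157, 218 → 375
B sits 3 levels below the root, so its codeword is 3 bits.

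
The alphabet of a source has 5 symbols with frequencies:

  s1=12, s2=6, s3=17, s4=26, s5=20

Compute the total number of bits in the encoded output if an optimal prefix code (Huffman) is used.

Merge the two smallest weights repeatedly:
merge s2(6) and s1(12): 18
merge s3(17) and 18: 35
merge s5(20) and s4(26): 46
merge 35 and 46: 81
The encoded length is the sum of every internal node's weight: 18 + 35 + 46 + 81 = 180 bits.

180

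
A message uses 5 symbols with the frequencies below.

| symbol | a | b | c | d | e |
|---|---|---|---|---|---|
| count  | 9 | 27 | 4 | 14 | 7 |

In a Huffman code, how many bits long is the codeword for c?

Huffman merges, smallest pair first:
merge c(4) and e(7): 11
merge a(9) and 11: 20
merge d(14) and 20: 34
merge b(27) and 34: 61
c sits 4 levels below the root, so its codeword is 4 bits.

4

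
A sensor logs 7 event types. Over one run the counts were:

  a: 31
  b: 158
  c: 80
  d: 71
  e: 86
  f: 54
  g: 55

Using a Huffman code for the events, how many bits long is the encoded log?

Merge the two smallest weights repeatedly:
a(31) + f(54) → 85
g(55) + d(71) → 126
c(80) + 85 → 165
e(86) + 126 → 212
b(158) + 165 → 323
212 + 323 → 535
The encoded length is the sum of every internal node's weight: 85 + 126 + 165 + 212 + 323 + 535 = 1446 bits.

1446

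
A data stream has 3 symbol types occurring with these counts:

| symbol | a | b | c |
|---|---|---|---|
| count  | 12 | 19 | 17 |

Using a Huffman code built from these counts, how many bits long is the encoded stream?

77

Greedily combine the two least-frequent nodes:
merge a(12) and c(17): 29
merge b(19) and 29: 48
Total encoded bits = sum of merged weights = 29 + 48 = 77.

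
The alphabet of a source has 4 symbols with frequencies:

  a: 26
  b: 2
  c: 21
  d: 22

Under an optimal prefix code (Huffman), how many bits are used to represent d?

2

Repeatedly merge the two smallest:
b(2) + c(21) → 23
d(22) + 23 → 45
a(26) + 45 → 71
d sits 2 levels below the root, so its codeword is 2 bits.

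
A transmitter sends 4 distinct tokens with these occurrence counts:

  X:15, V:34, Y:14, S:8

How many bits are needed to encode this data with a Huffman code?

130

Merge the two smallest weights repeatedly:
merge S(8) and Y(14): 22
merge X(15) and 22: 37
merge V(34) and 37: 71
Total encoded bits = sum of merged weights = 22 + 37 + 71 = 130.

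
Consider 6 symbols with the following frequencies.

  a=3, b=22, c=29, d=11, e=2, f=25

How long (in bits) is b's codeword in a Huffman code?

Huffman merges, smallest pair first:
combine e(2), a(3) → 5
combine 5, d(11) → 16
combine 16, b(22) → 38
combine f(25), c(29) → 54
combine 38, 54 → 92
b sits 2 levels below the root, so its codeword is 2 bits.

2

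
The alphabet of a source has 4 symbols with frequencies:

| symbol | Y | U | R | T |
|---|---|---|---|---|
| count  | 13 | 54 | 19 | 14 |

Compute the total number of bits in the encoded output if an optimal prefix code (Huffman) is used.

Greedily combine the two least-frequent nodes:
Y(13) + T(14) → 27
R(19) + 27 → 46
46 + U(54) → 100
Each symbol's bit-cost is frequency × depth; summing gives 173 bits (equivalently 27 + 46 + 100).

173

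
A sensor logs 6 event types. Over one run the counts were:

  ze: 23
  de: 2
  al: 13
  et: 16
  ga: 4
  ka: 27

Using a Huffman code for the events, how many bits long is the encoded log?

Build the Huffman tree bottom-up:
de(2) + ga(4) → 6
6 + al(13) → 19
et(16) + 19 → 35
ze(23) + ka(27) → 50
35 + 50 → 85
Total encoded bits = sum of merged weights = 6 + 19 + 35 + 50 + 85 = 195.

195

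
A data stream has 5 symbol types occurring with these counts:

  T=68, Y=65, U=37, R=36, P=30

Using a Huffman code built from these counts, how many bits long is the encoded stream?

538

Greedily combine the two least-frequent nodes:
combine P(30), R(36) → 66
combine U(37), Y(65) → 102
combine 66, T(68) → 134
combine 102, 134 → 236
Each symbol's bit-cost is frequency × depth; summing gives 538 bits (equivalently 66 + 102 + 134 + 236).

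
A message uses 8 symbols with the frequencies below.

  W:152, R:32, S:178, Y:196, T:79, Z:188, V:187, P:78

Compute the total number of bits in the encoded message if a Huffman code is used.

3184

Greedily combine the two least-frequent nodes:
combine R(32), P(78) → 110
combine T(79), 110 → 189
combine W(152), S(178) → 330
combine V(187), Z(188) → 375
combine 189, Y(196) → 385
combine 330, 375 → 705
combine 385, 705 → 1090
The encoded length is the sum of every internal node's weight: 110 + 189 + 330 + 375 + 385 + 705 + 1090 = 3184 bits.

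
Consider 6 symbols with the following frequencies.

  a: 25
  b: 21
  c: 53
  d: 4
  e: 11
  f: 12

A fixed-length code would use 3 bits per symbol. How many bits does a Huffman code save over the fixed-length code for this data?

91

Fixed-length: 3 bits × 126 symbols = 378 bits.
Huffman merges:
merge d(4) and e(11): 15
merge f(12) and 15: 27
merge b(21) and a(25): 46
merge 27 and 46: 73
merge c(53) and 73: 126
Huffman total = 15 + 27 + 46 + 73 + 126 = 287 bits.
Saving = 378 − 287 = 91 bits.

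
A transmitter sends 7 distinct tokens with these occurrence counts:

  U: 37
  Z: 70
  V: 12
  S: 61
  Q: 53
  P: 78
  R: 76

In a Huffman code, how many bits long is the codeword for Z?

Build the tree from the bottom:
merge V(12) and U(37): 49
merge 49 and Q(53): 102
merge S(61) and Z(70): 131
merge R(76) and P(78): 154
merge 102 and 131: 233
merge 154 and 233: 387
Z sits 3 levels below the root, so its codeword is 3 bits.

3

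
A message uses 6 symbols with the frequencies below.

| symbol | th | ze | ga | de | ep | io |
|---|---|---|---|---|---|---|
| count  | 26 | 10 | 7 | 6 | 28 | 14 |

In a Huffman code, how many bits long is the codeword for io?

2

Repeatedly merge the two smallest:
combine de(6), ga(7) → 13
combine ze(10), 13 → 23
combine io(14), 23 → 37
combine th(26), ep(28) → 54
combine 37, 54 → 91
io's leaf is at depth 2, giving a 2-bit codeword.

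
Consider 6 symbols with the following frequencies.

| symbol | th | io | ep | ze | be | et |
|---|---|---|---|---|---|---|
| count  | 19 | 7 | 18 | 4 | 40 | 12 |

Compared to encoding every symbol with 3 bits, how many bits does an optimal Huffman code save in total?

69

Fixed-length: 3 bits × 100 symbols = 300 bits.
Huffman merges:
combine ze(4), io(7) → 11
combine 11, et(12) → 23
combine ep(18), th(19) → 37
combine 23, 37 → 60
combine be(40), 60 → 100
Huffman total = 11 + 23 + 37 + 60 + 100 = 231 bits.
Saving = 300 − 231 = 69 bits.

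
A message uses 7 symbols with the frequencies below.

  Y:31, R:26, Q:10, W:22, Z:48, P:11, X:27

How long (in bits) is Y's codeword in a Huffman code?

2

Huffman merges, smallest pair first:
merge Q(10) and P(11): 21
merge 21 and W(22): 43
merge R(26) and X(27): 53
merge Y(31) and 43: 74
merge Z(48) and 53: 101
merge 74 and 101: 175
The subtree containing Y is merged 2 times, so code length = 2.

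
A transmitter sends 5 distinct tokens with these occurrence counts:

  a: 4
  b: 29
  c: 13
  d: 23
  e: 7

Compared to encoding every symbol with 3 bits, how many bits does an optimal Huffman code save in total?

Fixed-length: 3 bits × 76 symbols = 228 bits.
Huffman merges:
merge a(4) and e(7): 11
merge 11 and c(13): 24
merge d(23) and 24: 47
merge b(29) and 47: 76
Huffman total = 11 + 24 + 47 + 76 = 158 bits.
Saving = 228 − 158 = 70 bits.

70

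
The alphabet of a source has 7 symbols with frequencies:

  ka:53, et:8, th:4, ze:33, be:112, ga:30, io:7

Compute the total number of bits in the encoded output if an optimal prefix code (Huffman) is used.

Merge the two smallest weights repeatedly:
combine th(4), io(7) → 11
combine et(8), 11 → 19
combine 19, ga(30) → 49
combine ze(33), 49 → 82
combine ka(53), 82 → 135
combine be(112), 135 → 247
The encoded length is the sum of every internal node's weight: 11 + 19 + 49 + 82 + 135 + 247 = 543 bits.

543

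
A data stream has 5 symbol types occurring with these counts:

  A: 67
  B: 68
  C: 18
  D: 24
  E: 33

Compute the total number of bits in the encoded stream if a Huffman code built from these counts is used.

Greedily combine the two least-frequent nodes:
C(18) + D(24) → 42
E(33) + 42 → 75
A(67) + B(68) → 135
75 + 135 → 210
Total encoded bits = sum of merged weights = 42 + 75 + 135 + 210 = 462.

462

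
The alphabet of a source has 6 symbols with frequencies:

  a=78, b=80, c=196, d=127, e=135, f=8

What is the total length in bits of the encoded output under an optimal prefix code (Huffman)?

Greedily combine the two least-frequent nodes:
merge f(8) and a(78): 86
merge b(80) and 86: 166
merge d(127) and e(135): 262
merge 166 and c(196): 362
merge 262 and 362: 624
Total encoded bits = sum of merged weights = 86 + 166 + 262 + 362 + 624 = 1500.

1500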